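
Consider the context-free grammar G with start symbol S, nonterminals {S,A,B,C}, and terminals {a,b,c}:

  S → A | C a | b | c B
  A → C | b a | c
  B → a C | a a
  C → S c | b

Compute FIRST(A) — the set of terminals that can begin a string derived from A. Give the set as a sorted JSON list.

FIRST iteration:
round 1:
  A via A→b a: +{b}
  A via A→c: +{c}
  B via B→a C: +{a}
  C via C→b: +{b}
  S via S→A: +{b,c}
  S: {b,c}  A: {b,c}  B: {a}  C: {b}
round 2:
  C via C→S c: +{c}
  S: {b,c}  A: {b,c}  B: {a}  C: {b,c}
round 3: — fixpoint
  S: {b,c}  A: {b,c}  B: {a}  C: {b,c}

FIRST(A) = ["b", "c"]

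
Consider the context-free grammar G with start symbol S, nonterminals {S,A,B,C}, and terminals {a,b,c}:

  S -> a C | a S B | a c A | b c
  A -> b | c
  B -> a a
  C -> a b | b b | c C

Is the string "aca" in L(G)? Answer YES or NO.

CNF form of G:
  S -> T0 C | T0 X3 | T0 X4 | T1 T2
  A -> b | c
  B -> T0 T0
  C -> T0 T1 | T1 T1 | T2 C
  T0 -> a
  T1 -> b
  T2 -> c
  X3 -> S B
  X4 -> T2 A

CYK table (by increasing span):
  T[0,0] 'a' = {T0}  orig:{}
  T[1,1] 'c' = {A,T2}  orig:{A}
  T[2,2] 'a' = {T0}  orig:{}
  T[0,1] 'ac' = ∅
  T[1,2] 'ca' = ∅
  T[0,2] 'aca' = ∅

S ∉ T[0,2] ⇒ NO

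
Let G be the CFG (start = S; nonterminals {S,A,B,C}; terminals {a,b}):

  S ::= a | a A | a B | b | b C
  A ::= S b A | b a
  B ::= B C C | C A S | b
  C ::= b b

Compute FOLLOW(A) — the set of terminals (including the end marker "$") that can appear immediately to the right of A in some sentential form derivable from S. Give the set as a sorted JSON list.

FIRST sets, iterate to fixpoint:
pass 1:
  A via A→b a: +{b}
  B via B→b: +{b}
  C via C→b b: +{b}
  S via S→a: +{a}
  S via S→b: +{b}
  S: {a,b}  A: {b}  B: {b}  C: {b}
pass 2:
  A via A→S b A: +{a}
  S: {a,b}  A: {a,b}  B: {b}  C: {b}
pass 3: (no change)
  S: {a,b}  A: {a,b}  B: {b}  C: {b}

Compute FOLLOW by fixpoint:
initialize: $ ∈ FOLLOW(S)
[1]
  A→S b A: FOLLOW(S) ⊇ FIRST(b) = {b}; new: +{b}
  B→B C C: FOLLOW(B) ⊇ FIRST(C) = {b}; new: +{b}
  B→B C C: FOLLOW(C) ⊇ FIRST(C) = {b}; new: +{b}
  B→C A S: FOLLOW(C) ⊇ FIRST(A) = {a,b}; new: +{a}
  B→C A S: FOLLOW(A) ⊇ FIRST(S) = {a,b}; new: +{a,b}
  S→a A: FOLLOW(A) ⊇ FOLLOW(S) ⊇ {$,b}; new: +{$}
  S→a B: FOLLOW(B) ⊇ FOLLOW(S) ⊇ {$,b}; new: +{$}
  S→b C: FOLLOW(C) ⊇ FOLLOW(S) ⊇ {$,b}; new: +{$}
  FOLLOW[S]={$,b}  FOLLOW[A]={$,a,b}  FOLLOW[B]={$,b}  FOLLOW[C]={$,a,b}
[2] (no change)
  FOLLOW[S]={$,b}  FOLLOW[A]={$,a,b}  FOLLOW[B]={$,b}  FOLLOW[C]={$,a,b}

FOLLOW(A) = ["$", "a", "b"]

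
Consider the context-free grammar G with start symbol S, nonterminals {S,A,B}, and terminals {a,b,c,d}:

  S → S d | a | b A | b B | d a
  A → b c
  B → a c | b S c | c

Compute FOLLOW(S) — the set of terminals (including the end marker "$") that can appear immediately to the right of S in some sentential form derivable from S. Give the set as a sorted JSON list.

Compute FIRST by fixpoint:
pass 1:
  A via A→b c: +{b}
  B via B→a c: +{a}
  B via B→b S c: +{b}
  B via B→c: +{c}
  S via S→a: +{a}
  S via S→b A: +{b}
  S via S→d a: +{d}
  FIRST(S)={a,b,d}  FIRST(A)={b}  FIRST(B)={a,b,c}
pass 2: (no change)
  FIRST(S)={a,b,d}  FIRST(A)={b}  FIRST(B)={a,b,c}

FOLLOW sets:
FOLLOW(S) := {$}
iter 1:
  B→b S c: FOLLOW(S) ⊇ FIRST(c) = {c}; new: +{c}
  S→S d: FOLLOW(S) ⊇ FIRST(d) = {d}; new: +{d}
  S→b A: FOLLOW(A) ⊇ FOLLOW(S) ⊇ {$,c,d}; new: +{$,c,d}
  S→b B: FOLLOW(B) ⊇ FOLLOW(S) ⊇ {$,c,d}; new: +{$,c,d}
  FOLLOW(S)={$,c,d}  FOLLOW(A)={$,c,d}  FOLLOW(B)={$,c,d}
iter 2: done
  FOLLOW(S)={$,c,d}  FOLLOW(A)={$,c,d}  FOLLOW(B)={$,c,d}

FOLLOW(S) = ["$", "c", "d"]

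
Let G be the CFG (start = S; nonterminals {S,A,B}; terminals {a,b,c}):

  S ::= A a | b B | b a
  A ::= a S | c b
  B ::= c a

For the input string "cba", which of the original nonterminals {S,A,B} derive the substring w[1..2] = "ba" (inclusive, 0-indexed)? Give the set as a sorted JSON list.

CNF form of G:
  S -> A T0 | T2 B | T2 T0
  A -> T0 S | T1 T2
  B -> T1 T0
  T0 -> a
  T1 -> c
  T2 -> b

CYK table (by increasing span) (cells [i..j] with 1 ≤ i ≤ j ≤ 2 only):
  cell(1,1) b: {T2}  orig:{}
  cell(2,2) a: {T0}  orig:{}
  cell(1,2) ba: {S}

Original NTs in T[1,2] deriving "ba": ["S"]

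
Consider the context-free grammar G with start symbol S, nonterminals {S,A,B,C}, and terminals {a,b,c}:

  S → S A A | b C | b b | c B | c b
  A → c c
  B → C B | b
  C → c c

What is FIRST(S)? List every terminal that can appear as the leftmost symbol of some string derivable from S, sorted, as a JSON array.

FIRST sets, iterate to fixpoint:
[1]
  A via A→c c: +{c}
  B via B→b: +{b}
  C via C→c c: +{c}
  S via S→b C: +{b}
  S via S→c B: +{c}
  S: {b,c}  A: {c}  B: {b}  C: {c}
[2]
  B via B→C B: +{c}
  S: {b,c}  A: {c}  B: {b,c}  C: {c}
[3] — fixpoint
  S: {b,c}  A: {c}  B: {b,c}  C: {c}

FIRST(S) = ["b", "c"]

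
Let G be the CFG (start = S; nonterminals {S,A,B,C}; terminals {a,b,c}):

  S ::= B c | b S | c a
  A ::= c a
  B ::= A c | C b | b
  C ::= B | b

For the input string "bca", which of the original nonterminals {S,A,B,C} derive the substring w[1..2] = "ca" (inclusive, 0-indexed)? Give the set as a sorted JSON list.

CNF form of G:
  S -> B T0 | T0 T1 | T2 S
  A -> T0 T1
  B -> A T0 | C T2 | b
  C -> A T0 | C T2 | b
  T0 -> c
  T1 -> a
  T2 -> b

Fill CYK table bottom-up — only the sub-triangle for w[1..2]:
  [1..1]={T0}  "c"  orig:{}
  [2..2]={T1}  "a"  orig:{}
  [1..2]={A,S}  "ca"

Original NTs in T[1,2] deriving "ca": ["A", "S"]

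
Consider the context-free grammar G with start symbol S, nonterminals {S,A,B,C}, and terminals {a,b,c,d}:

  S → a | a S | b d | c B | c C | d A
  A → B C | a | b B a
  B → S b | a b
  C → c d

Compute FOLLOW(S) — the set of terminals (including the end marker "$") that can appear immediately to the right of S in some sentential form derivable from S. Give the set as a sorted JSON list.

Compute FIRST by fixpoint:
pass 1:
  A via A→a: +{a}
  A via A→b B a: +{b}
  B via B→a b: +{a}
  C via C→c d: +{c}
  S via S→a: +{a}
  S via S→b d: +{b}
  S via S→c B: +{c}
  S via S→d A: +{d}
  S: {a,b,c,d}  A: {a,b}  B: {a}  C: {c}
pass 2:
  B via B→S b: +{b,c,d}
  S: {a,b,c,d}  A: {a,b}  B: {a,b,c,d}  C: {c}
pass 3:
  A via A→B C: +{c,d}
  S: {a,b,c,d}  A: {a,b,c,d}  B: {a,b,c,d}  C: {c}
pass 4: done
  S: {a,b,c,d}  A: {a,b,c,d}  B: {a,b,c,d}  C: {c}

Compute FOLLOW by fixpoint:
initialize: $ ∈ FOLLOW(S)
pass 1:
  A→B C: FOLLOW(B) ⊇ FIRST(C) = {c}; new: +{c}
  A→b B a: FOLLOW(B) ⊇ FIRST(a) = {a}; new: +{a}
  B→S b: FOLLOW(S) ⊇ FIRST(b) = {b}; new: +{b}
  S→c B: FOLLOW(B) ⊇ FOLLOW(S) ⊇ {$,b}; new: +{$,b}
  S→c C: FOLLOW(C) ⊇ FOLLOW(S) ⊇ {$,b}; new: +{$,b}
  S→d A: FOLLOW(A) ⊇ FOLLOW(S) ⊇ {$,b}; new: +{$,b}
  S: {$,b}  A: {$,b}  B: {$,a,b,c}  C: {$,b}
pass 2: — fixpoint
  S: {$,b}  A: {$,b}  B: {$,a,b,c}  C: {$,b}

FOLLOW(S) = ["$", "b"]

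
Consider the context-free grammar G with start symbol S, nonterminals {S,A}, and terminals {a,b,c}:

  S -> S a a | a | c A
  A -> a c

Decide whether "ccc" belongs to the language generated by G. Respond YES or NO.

Convert to CNF:
  S -> S X2 | T1 A | a
  A -> T0 T1
  T0 -> a
  T1 -> c
  X2 -> T0 T0

Fill CYK table bottom-up:
  [0..0]={T1}  "c"  orig:{}
  [1..1]={T1}  "c"  orig:{}
  [2..2]={T1}  "c"  orig:{}
  [0..1]=∅  "cc"
  [1..2]=∅  "cc"
  [0..2]=∅  "ccc"

S ∉ T[0,2] ⇒ NO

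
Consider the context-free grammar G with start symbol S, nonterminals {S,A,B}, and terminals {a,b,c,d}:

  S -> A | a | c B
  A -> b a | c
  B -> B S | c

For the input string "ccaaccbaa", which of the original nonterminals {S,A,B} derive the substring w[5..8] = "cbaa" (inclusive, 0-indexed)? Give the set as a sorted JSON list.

CNF form of G:
  S -> T0 T1 | T2 B | a | c
  A -> T0 T1 | c
  B -> B S | c
  T0 -> b
  T1 -> a
  T2 -> c

Fill CYK table bottom-up — only the sub-triangle for w[5..8]:
  T[5,5] 'c' = {A,B,S,T2}  orig:{A,B,S}
  T[6,6] 'b' = {T0}  orig:{}
  T[7,7] 'a' = {S,T1}  orig:{S}
  T[8,8] 'a' = {S,T1}  orig:{S}
  T[5,6] 'cb' = ∅
  T[6,7] 'ba' = {A,S}
  T[7,8] 'aa' = ∅
  T[5,7] 'cba' = {B}
  T[6,8] 'baa' = ∅
  T[5,8] 'cbaa' = {B}

Original NTs in T[5,8] deriving "cbaa": ["B"]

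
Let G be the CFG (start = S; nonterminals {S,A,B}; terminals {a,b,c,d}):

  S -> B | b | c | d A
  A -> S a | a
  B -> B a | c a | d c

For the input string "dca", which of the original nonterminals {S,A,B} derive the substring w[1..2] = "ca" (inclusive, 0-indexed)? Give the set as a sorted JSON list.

CNF form of G:
  S -> B T0 | T1 T0 | T2 A | T2 T1 | b | c
  A -> S T0 | a
  B -> B T0 | T1 T0 | T2 T1
  T0 -> a
  T1 -> c
  T2 -> d

CYK table (by increasing span), restricted to cells inside w[1..2]:
  [1..1]={S,T1}  "c"  orig:{S}
  [2..2]={A,T0}  "a"  orig:{A}
  [1..2]={A,B,S}  "ca"

Original NTs in T[1,2] deriving "ca": ["A", "B", "S"]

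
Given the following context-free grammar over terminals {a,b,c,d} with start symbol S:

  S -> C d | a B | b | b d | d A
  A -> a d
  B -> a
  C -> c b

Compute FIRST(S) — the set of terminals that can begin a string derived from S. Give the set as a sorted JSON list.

FIRST iteration:
pass 1:
  A via A→a d: +{a}
  B via B→a: +{a}
  C via C→c b: +{c}
  S via S→C d: +{c}
  S via S→a B: +{a}
  S via S→b: +{b}
  S via S→d A: +{d}
  FIRST(S)={a,b,c,d}  FIRST(A)={a}  FIRST(B)={a}  FIRST(C)={c}
pass 2: (no change)
  FIRST(S)={a,b,c,d}  FIRST(A)={a}  FIRST(B)={a}  FIRST(C)={c}

FIRST(S) = ["a", "b", "c", "d"]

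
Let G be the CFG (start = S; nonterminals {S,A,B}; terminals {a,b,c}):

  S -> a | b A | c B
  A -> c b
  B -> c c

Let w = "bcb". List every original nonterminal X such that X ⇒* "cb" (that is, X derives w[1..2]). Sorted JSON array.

Convert to CNF:
  S -> T0 B | T1 A | a
  A -> T0 T1
  B -> T0 T0
  T0 -> c
  T1 -> b

CYK table (by increasing span), restricted to cells inside w[1..2]:
  [1..1]={T0}  "c"  orig:{}
  [2..2]={T1}  "b"  orig:{}
  [1..2]={A}  "cb"

Original NTs in T[1,2] deriving "cb": ["A"]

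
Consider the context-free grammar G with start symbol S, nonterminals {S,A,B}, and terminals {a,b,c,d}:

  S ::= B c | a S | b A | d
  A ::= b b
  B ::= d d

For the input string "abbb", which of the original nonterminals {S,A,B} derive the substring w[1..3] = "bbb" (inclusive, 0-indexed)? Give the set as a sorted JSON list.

CNF form of G:
  S -> B T2 | T0 A | T3 S | d
  A -> T0 T0
  B -> T1 T1
  T0 -> b
  T1 -> d
  T2 -> c
  T3 -> a

CYK fill, restricted to cells inside w[1..3]:
  [1..1]={T0}  "b"  orig:{}
  [2..2]={T0}  "b"  orig:{}
  [3..3]={T0}  "b"  orig:{}
  [1..2]={A}  "bb"
  [2..3]={A}  "bb"
  [1..3]={S}  "bbb"

Original NTs in T[1,3] deriving "bbb": ["S"]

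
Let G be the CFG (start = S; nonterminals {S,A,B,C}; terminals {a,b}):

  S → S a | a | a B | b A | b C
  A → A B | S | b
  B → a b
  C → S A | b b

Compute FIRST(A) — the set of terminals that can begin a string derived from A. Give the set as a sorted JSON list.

FIRST sets, iterate to fixpoint:
iter 1:
  A via A→b: +{b}
  B via B→a b: +{a}
  C via C→b b: +{b}
  S via S→a: +{a}
  S via S→b A: +{b}
  FIRST(S)={a,b}  FIRST(A)={b}  FIRST(B)={a}  FIRST(C)={b}
iter 2:
  A via A→S: +{a}
  C via C→S A: +{a}
  FIRST(S)={a,b}  FIRST(A)={a,b}  FIRST(B)={a}  FIRST(C)={a,b}
iter 3: (stable)
  FIRST(S)={a,b}  FIRST(A)={a,b}  FIRST(B)={a}  FIRST(C)={a,b}

FIRST(A) = ["a", "b"]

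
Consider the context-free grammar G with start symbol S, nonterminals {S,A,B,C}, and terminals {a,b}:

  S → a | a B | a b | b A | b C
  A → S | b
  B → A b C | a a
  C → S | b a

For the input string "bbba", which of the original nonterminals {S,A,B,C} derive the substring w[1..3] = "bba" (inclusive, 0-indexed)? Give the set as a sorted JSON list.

Convert to CNF:
  S -> T0 B | T0 T1 | T1 A | T1 C | a
  A -> T0 B | T0 T1 | T1 A | T1 C | a | b
  B -> A X2 | T0 T0
  C -> T0 B | T0 T1 | T1 A | T1 C | T1 T0 | a
  T0 -> a
  T1 -> b
  X2 -> T1 C

Fill CYK table bottom-up, restricted to cells inside w[1..3]:
  cell(1,1) b: {A,T1}  orig:{A}
  cell(2,2) b: {A,T1}  orig:{A}
  cell(3,3) a: {A,C,S,T0}  orig:{A,C,S}
  cell(1,2) bb: {A,C,S}
  cell(2,3) ba: {A,C,S,X2}  orig:{A,C,S}
  cell(1,3) bba: {A,B,C,S,X2}  orig:{A,B,C,S}

Original NTs in T[1,3] deriving "bba": ["A", "B", "C", "S"]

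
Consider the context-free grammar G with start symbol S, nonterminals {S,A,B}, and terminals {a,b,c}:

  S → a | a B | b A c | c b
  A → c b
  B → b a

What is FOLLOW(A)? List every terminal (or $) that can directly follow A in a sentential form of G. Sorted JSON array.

FIRST sets, iterate to fixpoint:
round 1:
  A via A→c b: +{c}
  B via B→b a: +{b}
  S via S→a: +{a}
  S via S→b A c: +{b}
  S via S→c b: +{c}
  S: {a,b,c}  A: {c}  B: {b}
round 2: done
  S: {a,b,c}  A: {c}  B: {b}

Compute FOLLOW by fixpoint:
initialize: $ ∈ FOLLOW(S)
round 1:
  S→a B: FOLLOW(B) ⊇ FOLLOW(S) ⊇ {$}; new: +{$}
  S→b A c: FOLLOW(A) ⊇ FIRST(c) = {c}; new: +{c}
  S: {$}  A: {c}  B: {$}
round 2: — fixpoint
  S: {$}  A: {c}  B: {$}

FOLLOW(A) = ["c"]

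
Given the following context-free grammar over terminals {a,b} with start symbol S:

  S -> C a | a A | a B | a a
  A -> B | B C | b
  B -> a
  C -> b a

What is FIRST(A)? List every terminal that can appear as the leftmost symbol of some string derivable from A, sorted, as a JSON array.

FIRST iteration:
iter 1:
  A via A→b: +{b}
  B via B→a: +{a}
  C via C→b a: +{b}
  S via S→C a: +{b}
  S via S→a A: +{a}
  S: {a,b}  A: {b}  B: {a}  C: {b}
iter 2:
  A via A→B: +{a}
  S: {a,b}  A: {a,b}  B: {a}  C: {b}
iter 3: (no change)
  S: {a,b}  A: {a,b}  B: {a}  C: {b}

FIRST(A) = ["a", "b"]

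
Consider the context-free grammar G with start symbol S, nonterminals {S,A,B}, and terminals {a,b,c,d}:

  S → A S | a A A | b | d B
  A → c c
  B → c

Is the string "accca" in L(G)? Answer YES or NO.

CNF form of G:
  S -> A S | T1 X3 | T2 B | b
  A -> T0 T0
  B -> c
  T0 -> c
  T1 -> a
  T2 -> d
  X3 -> A A

CYK table (by increasing span):
  T[0,0] 'a' = {T1}  orig:{}
  T[1,1] 'c' = {B,T0}  orig:{B}
  T[2,2] 'c' = {B,T0}  orig:{B}
  T[3,3] 'c' = {B,T0}  orig:{B}
  T[4,4] 'a' = {T1}  orig:{}
  T[0,1] 'ac' = ∅
  T[1,2] 'cc' = {A}
  T[2,3] 'cc' = {A}
  T[3,4] 'ca' = ∅
  T[0,2] 'acc' = ∅
  T[1,3] 'ccc' = ∅
  T[2,4] 'cca' = ∅
  T[0,3] 'accc' = ∅
  T[1,4] 'ccca' = ∅
  T[0,4] 'accca' = ∅

S ∉ T[0,4] ⇒ NO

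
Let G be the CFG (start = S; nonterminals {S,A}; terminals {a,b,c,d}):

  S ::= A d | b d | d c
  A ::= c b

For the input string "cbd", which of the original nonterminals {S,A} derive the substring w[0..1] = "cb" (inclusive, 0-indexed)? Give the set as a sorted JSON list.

CNF form of G:
  S -> A T2 | T1 T2 | T2 T0
  A -> T0 T1
  T0 -> c
  T1 -> b
  T2 -> d

CYK table (by increasing span), restricted to cells inside w[0..1]:
  cell(0,0) c: {T0}  orig:{}
  cell(1,1) b: {T1}  orig:{}
  cell(0,1) cb: {A}

Original NTs in T[0,1] deriving "cb": ["A"]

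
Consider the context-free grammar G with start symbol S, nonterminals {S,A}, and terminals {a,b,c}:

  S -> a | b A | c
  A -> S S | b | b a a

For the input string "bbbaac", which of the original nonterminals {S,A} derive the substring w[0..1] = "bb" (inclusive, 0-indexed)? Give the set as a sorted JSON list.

CNF form of G:
  S -> T0 A | a | c
  A -> S S | T0 X2 | b
  T0 -> b
  T1 -> a
  X2 -> T1 T1

CYK fill, restricted to cells inside w[0..1]:
  [0..0]={A,T0}  "b"  orig:{A}
  [1..1]={A,T0}  "b"  orig:{A}
  [0..1]={S}  "bb"

Original NTs in T[0,1] deriving "bb": ["S"]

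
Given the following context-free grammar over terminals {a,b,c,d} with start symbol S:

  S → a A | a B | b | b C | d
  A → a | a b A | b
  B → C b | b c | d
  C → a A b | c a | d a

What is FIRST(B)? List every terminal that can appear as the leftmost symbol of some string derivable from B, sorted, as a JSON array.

Compute FIRST by fixpoint:
round 1:
  A via A→a: +{a}
  A via A→b: +{b}
  B via B→b c: +{b}
  B via B→d: +{d}
  C via C→a A b: +{a}
  C via C→c a: +{c}
  C via C→d a: +{d}
  S via S→a A: +{a}
  S via S→b: +{b}
  S via S→d: +{d}
  S: {a,b,d}  A: {a,b}  B: {b,d}  C: {a,c,d}
round 2:
  B via B→C b: +{a,c}
  S: {a,b,d}  A: {a,b}  B: {a,b,c,d}  C: {a,c,d}
round 3: — fixpoint
  S: {a,b,d}  A: {a,b}  B: {a,b,c,d}  C: {a,c,d}

FIRST(B) = ["a", "b", "c", "d"]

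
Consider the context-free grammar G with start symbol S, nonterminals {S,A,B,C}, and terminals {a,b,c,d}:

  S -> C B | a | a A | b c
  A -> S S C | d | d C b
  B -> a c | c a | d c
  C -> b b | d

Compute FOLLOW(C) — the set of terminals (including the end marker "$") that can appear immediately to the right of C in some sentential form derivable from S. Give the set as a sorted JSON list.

FIRST iteration:
[1]
  A via A→d: +{d}
  B via B→a c: +{a}
  B via B→c a: +{c}
  B via B→d c: +{d}
  C via C→b b: +{b}
  C via C→d: +{d}
  S via S→C B: +{b,d}
  S via S→a: +{a}
  FIRST[S]={a,b,d}  FIRST[A]={d}  FIRST[B]={a,c,d}  FIRST[C]={b,d}
[2]
  A via A→S S C: +{a,b}
  FIRST[S]={a,b,d}  FIRST[A]={a,b,d}  FIRST[B]={a,c,d}  FIRST[C]={b,d}
[3] (stable)
  FIRST[S]={a,b,d}  FIRST[A]={a,b,d}  FIRST[B]={a,c,d}  FIRST[C]={b,d}

Compute FOLLOW by fixpoint:
seed FOLLOW(S) with $
pass 1:
  A→S S C: FOLLOW(S) ⊇ FIRST(S) = {a,b,d}; new: +{a,b,d}
  A→d C b: FOLLOW(C) ⊇ FIRST(b) = {b}; new: +{b}
  S→C B: FOLLOW(C) ⊇ FIRST(B) = {a,c,d}; new: +{a,c,d}
  S→C B: FOLLOW(B) ⊇ FOLLOW(S) ⊇ {$,a,b,d}; new: +{$,a,b,d}
  S→a A: FOLLOW(A) ⊇ FOLLOW(S) ⊇ {$,a,b,d}; new: +{$,a,b,d}
  S: {$,a,b,d}  A: {$,a,b,d}  B: {$,a,b,d}  C: {a,b,c,d}
pass 2:
  A→S S C: FOLLOW(C) ⊇ FOLLOW(A) ⊇ {$,a,b,d}; new: +{$}
  S: {$,a,b,d}  A: {$,a,b,d}  B: {$,a,b,d}  C: {$,a,b,c,d}
pass 3: done
  S: {$,a,b,d}  A: {$,a,b,d}  B: {$,a,b,d}  C: {$,a,b,c,d}

FOLLOW(C) = ["$", "a", "b", "c", "d"]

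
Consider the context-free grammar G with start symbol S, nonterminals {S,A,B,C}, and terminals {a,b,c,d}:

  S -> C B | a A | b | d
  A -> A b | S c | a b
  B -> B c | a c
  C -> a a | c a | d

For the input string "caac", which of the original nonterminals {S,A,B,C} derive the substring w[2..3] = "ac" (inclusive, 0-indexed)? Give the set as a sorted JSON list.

CNF form of G:
  S -> C B | T2 A | b | d
  A -> A T0 | S T1 | T2 T0
  B -> B T1 | T2 T1
  C -> T1 T2 | T2 T2 | d
  T0 -> b
  T1 -> c
  T2 -> a

Fill CYK table bottom-up — only the sub-triangle for w[2..3]:
  T[2,2] 'a' = {T2}  orig:{}
  T[3,3] 'c' = {T1}  orig:{}
  T[2,3] 'ac' = {B}

Original NTs in T[2,3] deriving "ac": ["B"]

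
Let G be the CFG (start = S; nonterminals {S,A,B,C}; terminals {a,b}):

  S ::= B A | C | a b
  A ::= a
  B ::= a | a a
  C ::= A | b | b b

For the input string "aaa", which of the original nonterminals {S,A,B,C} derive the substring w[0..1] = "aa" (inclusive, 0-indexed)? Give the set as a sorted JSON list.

CNF form of G:
  S -> B A | T0 T1 | T1 T1 | a | b
  A -> a
  B -> T0 T0 | a
  C -> T1 T1 | a | b
  T0 -> a
  T1 -> b

CYK table (by increasing span) (cells [i..j] with 0 ≤ i ≤ j ≤ 1 only):
  [0..0]={A,B,C,S,T0}  "a"  orig:{A,B,C,S}
  [1..1]={A,B,C,S,T0}  "a"  orig:{A,B,C,S}
  [0..1]={B,S}  "aa"

Original NTs in T[0,1] deriving "aa": ["B", "S"]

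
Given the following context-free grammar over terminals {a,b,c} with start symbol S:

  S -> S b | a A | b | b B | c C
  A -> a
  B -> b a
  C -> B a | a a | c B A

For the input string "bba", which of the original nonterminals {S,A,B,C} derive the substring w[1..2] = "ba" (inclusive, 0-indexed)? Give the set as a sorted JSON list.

CNF form of G:
  S -> S T0 | T0 B | T1 A | T2 C | b
  A -> a
  B -> T0 T1
  C -> B T1 | T1 T1 | T2 X3
  T0 -> b
  T1 -> a
  T2 -> c
  X3 -> B A

CYK table (by increasing span) (cells [i..j] with 1 ≤ i ≤ j ≤ 2 only):
  [1..1]={S,T0}  "b"  orig:{S}
  [2..2]={A,T1}  "a"  orig:{A}
  [1..2]={B}  "ba"

Original NTs in T[1,2] deriving "ba": ["B"]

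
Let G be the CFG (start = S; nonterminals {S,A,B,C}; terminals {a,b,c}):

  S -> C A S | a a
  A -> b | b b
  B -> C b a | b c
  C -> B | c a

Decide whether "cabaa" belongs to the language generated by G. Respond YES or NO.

Convert to CNF:
  S -> C X5 | T1 T1
  A -> T0 T0 | b
  B -> C X3 | T0 T2
  C -> C X4 | T0 T2 | T2 T1
  T0 -> b
  T1 -> a
  T2 -> c
  X3 -> T0 T1
  X4 -> T0 T1
  X5 -> A S

CYK table (by increasing span):
  cell(0,0) c: {T2}  orig:{}
  cell(1,1) a: {T1}  orig:{}
  cell(2,2) b: {A,T0}  orig:{A}
  cell(3,3) a: {T1}  orig:{}
  cell(4,4) a: {T1}  orig:{}
  cell(0,1) ca: {C}
  cell(1,2) ab: ∅
  cell(2,3) ba: {X3,X4}  orig:{}
  cell(3,4) aa: {S}
  cell(0,2) cab: ∅
  cell(1,3) aba: ∅
  cell(2,4) baa: {X5}  orig:{}
  cell(0,3) caba: {B,C}
  cell(1,4) abaa: ∅
  cell(0,4) cabaa: {S}

S ∈ T[0,4] ⇒ YES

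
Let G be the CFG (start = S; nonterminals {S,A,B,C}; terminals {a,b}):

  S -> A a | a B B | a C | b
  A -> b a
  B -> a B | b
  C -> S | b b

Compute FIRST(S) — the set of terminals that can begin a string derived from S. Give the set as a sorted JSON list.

FIRST sets, iterate to fixpoint:
pass 1:
  A via A→b a: +{b}
  B via B→a B: +{a}
  B via B→b: +{b}
  C via C→b b: +{b}
  S via S→A a: +{b}
  S via S→a B B: +{a}
  S: {a,b}  A: {b}  B: {a,b}  C: {b}
pass 2:
  C via C→S: +{a}
  S: {a,b}  A: {b}  B: {a,b}  C: {a,b}
pass 3: — fixpoint
  S: {a,b}  A: {b}  B: {a,b}  C: {a,b}

FIRST(S) = ["a", "b"]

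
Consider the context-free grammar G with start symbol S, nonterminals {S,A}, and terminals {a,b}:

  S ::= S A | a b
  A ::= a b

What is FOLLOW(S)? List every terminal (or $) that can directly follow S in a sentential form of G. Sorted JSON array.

FIRST iteration:
iter 1:
  A via A→a b: +{a}
  S via S→a b: +{a}
  FIRST[S]={a}  FIRST[A]={a}
iter 2: (stable)
  FIRST[S]={a}  FIRST[A]={a}

Compute FOLLOW by fixpoint:
FOLLOW(S) := {$}
iter 1:
  S→S A: FOLLOW(S) ⊇ FIRST(A) = {a}; new: +{a}
  S→S A: FOLLOW(A) ⊇ FOLLOW(S) ⊇ {$,a}; new: +{$,a}
  FOLLOW(S)={$,a}  FOLLOW(A)={$,a}
iter 2: (no change)
  FOLLOW(S)={$,a}  FOLLOW(A)={$,a}

FOLLOW(S) = ["$", "a"]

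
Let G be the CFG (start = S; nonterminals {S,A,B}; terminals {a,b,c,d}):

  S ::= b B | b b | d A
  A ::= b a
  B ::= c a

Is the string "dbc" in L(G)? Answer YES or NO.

Convert to CNF:
  S -> T0 B | T0 T0 | T3 A
  A -> T0 T1
  B -> T2 T1
  T0 -> b
  T1 -> a
  T2 -> c
  T3 -> d

CYK fill:
  [0..0]={T3}  "d"  orig:{}
  [1..1]={T0}  "b"  orig:{}
  [2..2]={T2}  "c"  orig:{}
  [0..1]=∅  "db"
  [1..2]=∅  "bc"
  [0..2]=∅  "dbc"

S ∉ T[0,2] ⇒ NO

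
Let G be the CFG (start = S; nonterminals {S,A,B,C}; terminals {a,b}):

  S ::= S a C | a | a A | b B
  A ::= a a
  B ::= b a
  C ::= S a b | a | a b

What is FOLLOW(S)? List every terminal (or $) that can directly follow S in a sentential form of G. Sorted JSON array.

Compute FIRST by fixpoint:
pass 1:
  A via A→a a: +{a}
  B via B→b a: +{b}
  C via C→a: +{a}
  S via S→a: +{a}
  S via S→b B: +{b}
  FIRST(S)={a,b}  FIRST(A)={a}  FIRST(B)={b}  FIRST(C)={a}
pass 2:
  C via C→S a b: +{b}
  FIRST(S)={a,b}  FIRST(A)={a}  FIRST(B)={b}  FIRST(C)={a,b}
pass 3: — fixpoint
  FIRST(S)={a,b}  FIRST(A)={a}  FIRST(B)={b}  FIRST(C)={a,b}

FOLLOW iteration:
seed FOLLOW(S) with $
pass 1:
  C→S a b: FOLLOW(S) ⊇ FIRST(a) = {a}; new: +{a}
  S→S a C: FOLLOW(C) ⊇ FOLLOW(S) ⊇ {$,a}; new: +{$,a}
  S→a A: FOLLOW(A) ⊇ FOLLOW(S) ⊇ {$,a}; new: +{$,a}
  S→b B: FOLLOW(B) ⊇ FOLLOW(S) ⊇ {$,a}; new: +{$,a}
  S: {$,a}  A: {$,a}  B: {$,a}  C: {$,a}
pass 2: (no change)
  S: {$,a}  A: {$,a}  B: {$,a}  C: {$,a}

FOLLOW(S) = ["$", "a"]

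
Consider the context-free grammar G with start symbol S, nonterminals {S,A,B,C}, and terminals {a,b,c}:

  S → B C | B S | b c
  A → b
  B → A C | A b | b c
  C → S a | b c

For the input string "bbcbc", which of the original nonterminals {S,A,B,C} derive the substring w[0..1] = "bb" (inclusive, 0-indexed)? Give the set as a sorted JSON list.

Convert to CNF:
  S -> B C | B S | T0 T1
  A -> b
  B -> A C | A T0 | T0 T1
  C -> S T2 | T0 T1
  T0 -> b
  T1 -> c
  T2 -> a

CYK table (by increasing span) (cells [i..j] with 0 ≤ i ≤ j ≤ 1 only):
  T[0,0] 'b' = {A,T0}  orig:{A}
  T[1,1] 'b' = {A,T0}  orig:{A}
  T[0,1] 'bb' = {B}

Original NTs in T[0,1] deriving "bb": ["B"]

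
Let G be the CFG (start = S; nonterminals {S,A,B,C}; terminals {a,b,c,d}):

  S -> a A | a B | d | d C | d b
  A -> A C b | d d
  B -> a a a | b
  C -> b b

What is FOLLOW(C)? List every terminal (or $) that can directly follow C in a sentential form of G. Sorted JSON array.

Compute FIRST by fixpoint:
pass 1:
  A via A→d d: +{d}
  B via B→a a a: +{a}
  B via B→b: +{b}
  C via C→b b: +{b}
  S via S→a A: +{a}
  S via S→d: +{d}
  FIRST(S)={a,d}  FIRST(A)={d}  FIRST(B)={a,b}  FIRST(C)={b}
pass 2: done
  FIRST(S)={a,d}  FIRST(A)={d}  FIRST(B)={a,b}  FIRST(C)={b}

FOLLOW sets:
FOLLOW(S) := {$}
[1]
  A→A C b: FOLLOW(A) ⊇ FIRST(C) = {b}; new: +{b}
  A→A C b: FOLLOW(C) ⊇ FIRST(b) = {b}; new: +{b}
  S→a A: FOLLOW(A) ⊇ FOLLOW(S) ⊇ {$}; new: +{$}
  S→a B: FOLLOW(B) ⊇ FOLLOW(S) ⊇ {$}; new: +{$}
  S→d C: FOLLOW(C) ⊇ FOLLOW(S) ⊇ {$}; new: +{$}
  S: {$}  A: {$,b}  B: {$}  C: {$,b}
[2] — fixpoint
  S: {$}  A: {$,b}  B: {$}  C: {$,b}

FOLLOW(C) = ["$", "b"]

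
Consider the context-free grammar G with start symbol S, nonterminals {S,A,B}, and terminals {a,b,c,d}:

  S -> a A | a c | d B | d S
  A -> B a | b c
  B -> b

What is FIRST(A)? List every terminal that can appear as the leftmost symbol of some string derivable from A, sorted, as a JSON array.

Compute FIRST by fixpoint:
pass 1:
  A via A→b c: +{b}
  B via B→b: +{b}
  S via S→a A: +{a}
  S via S→d B: +{d}
  FIRST(S)={a,d}  FIRST(A)={b}  FIRST(B)={b}
pass 2: (stable)
  FIRST(S)={a,d}  FIRST(A)={b}  FIRST(B)={b}

FIRST(A) = ["b"]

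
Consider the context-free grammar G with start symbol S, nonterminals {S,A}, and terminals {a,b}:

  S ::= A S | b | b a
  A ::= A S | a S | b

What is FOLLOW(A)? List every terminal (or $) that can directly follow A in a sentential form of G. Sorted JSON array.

Compute FIRST by fixpoint:
round 1:
  A via A→a S: +{a}
  A via A→b: +{b}
  S via S→A S: +{a,b}
  S: {a,b}  A: {a,b}
round 2: (stable)
  S: {a,b}  A: {a,b}

Compute FOLLOW by fixpoint:
seed FOLLOW(S) with $
iter 1:
  A→A S: FOLLOW(A) ⊇ FIRST(S) = {a,b}; new: +{a,b}
  A→A S: FOLLOW(S) ⊇ FOLLOW(A) ⊇ {a,b}; new: +{a,b}
  S: {$,a,b}  A: {a,b}
iter 2: (no change)
  S: {$,a,b}  A: {a,b}

FOLLOW(A) = ["a", "b"]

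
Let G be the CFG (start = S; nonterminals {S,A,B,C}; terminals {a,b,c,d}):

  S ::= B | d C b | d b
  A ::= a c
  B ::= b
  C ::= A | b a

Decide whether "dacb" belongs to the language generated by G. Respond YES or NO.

Convert to CNF:
  S -> T3 T2 | T3 X4 | b
  A -> T0 T1
  B -> b
  C -> T0 T1 | T2 T0
  T0 -> a
  T1 -> c
  T2 -> b
  T3 -> d
  X4 -> C T2

Fill CYK table bottom-up:
  T[0,0] 'd' = {T3}  orig:{}
  T[1,1] 'a' = {T0}  orig:{}
  T[2,2] 'c' = {T1}  orig:{}
  T[3,3] 'b' = {B,S,T2}  orig:{B,S}
  T[0,1] 'da' = ∅
  T[1,2] 'ac' = {A,C}
  T[2,3] 'cb' = ∅
  T[0,2] 'dac' = ∅
  T[1,3] 'acb' = {X4}  orig:{}
  T[0,3] 'dacb' = {S}

S ∈ T[0,3] ⇒ YES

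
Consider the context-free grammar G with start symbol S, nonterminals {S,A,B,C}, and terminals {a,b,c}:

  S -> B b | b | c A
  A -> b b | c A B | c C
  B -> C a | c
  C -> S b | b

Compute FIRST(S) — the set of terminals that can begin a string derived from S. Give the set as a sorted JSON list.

FIRST sets, iterate to fixpoint:
pass 1:
  A via A→b b: +{b}
  A via A→c A B: +{c}
  B via B→c: +{c}
  C via C→b: +{b}
  S via S→B b: +{c}
  S via S→b: +{b}
  S: {b,c}  A: {b,c}  B: {c}  C: {b}
pass 2:
  B via B→C a: +{b}
  C via C→S b: +{c}
  S: {b,c}  A: {b,c}  B: {b,c}  C: {b,c}
pass 3: (stable)
  S: {b,c}  A: {b,c}  B: {b,c}  C: {b,c}

FIRST(S) = ["b", "c"]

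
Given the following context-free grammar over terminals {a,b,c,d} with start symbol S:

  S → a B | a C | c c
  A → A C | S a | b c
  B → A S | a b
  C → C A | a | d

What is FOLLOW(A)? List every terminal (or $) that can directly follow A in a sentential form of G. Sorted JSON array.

FIRST sets, iterate to fixpoint:
pass 1:
  A via A→b c: +{b}
  B via B→A S: +{b}
  B via B→a b: +{a}
  C via C→a: +{a}
  C via C→d: +{d}
  S via S→a B: +{a}
  S via S→c c: +{c}
  FIRST(S)={a,c}  FIRST(A)={b}  FIRST(B)={a,b}  FIRST(C)={a,d}
pass 2:
  A via A→S a: +{a,c}
  B via B→A S: +{c}
  FIRST(S)={a,c}  FIRST(A)={a,b,c}  FIRST(B)={a,b,c}  FIRST(C)={a,d}
pass 3: — fixpoint
  FIRST(S)={a,c}  FIRST(A)={a,b,c}  FIRST(B)={a,b,c}  FIRST(C)={a,d}

Compute FOLLOW by fixpoint:
seed FOLLOW(S) with $
pass 1:
  A→A C: FOLLOW(A) ⊇ FIRST(C) = {a,d}; new: +{a,d}
  A→A C: FOLLOW(C) ⊇ FOLLOW(A) ⊇ {a,d}; new: +{a,d}
  A→S a: FOLLOW(S) ⊇ FIRST(a) = {a}; new: +{a}
  B→A S: FOLLOW(A) ⊇ FIRST(S) = {a,c}; new: +{c}
  C→C A: FOLLOW(C) ⊇ FIRST(A) = {a,b,c}; new: +{b,c}
  C→C A: FOLLOW(A) ⊇ FOLLOW(C) ⊇ {a,b,c,d}; new: +{b}
  S→a B: FOLLOW(B) ⊇ FOLLOW(S) ⊇ {$,a}; new: +{$,a}
  S→a C: FOLLOW(C) ⊇ FOLLOW(S) ⊇ {$,a}; new: +{$}
  FOLLOW(S)={$,a}  FOLLOW(A)={a,b,c,d}  FOLLOW(B)={$,a}  FOLLOW(C)={$,a,b,c,d}
pass 2:
  C→C A: FOLLOW(A) ⊇ FOLLOW(C) ⊇ {$,a,b,c,d}; new: +{$}
  FOLLOW(S)={$,a}  FOLLOW(A)={$,a,b,c,d}  FOLLOW(B)={$,a}  FOLLOW(C)={$,a,b,c,d}
pass 3: — fixpoint
  FOLLOW(S)={$,a}  FOLLOW(A)={$,a,b,c,d}  FOLLOW(B)={$,a}  FOLLOW(C)={$,a,b,c,d}

FOLLOW(A) = ["$", "a", "b", "c", "d"]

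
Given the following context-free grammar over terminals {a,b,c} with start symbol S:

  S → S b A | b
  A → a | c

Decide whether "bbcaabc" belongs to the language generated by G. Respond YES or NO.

Convert to CNF:
  S -> S X1 | b
  A -> a | c
  T0 -> b
  X1 -> T0 A

Fill CYK table bottom-up:
  [0..0]={S,T0}  "b"  orig:{S}
  [1..1]={S,T0}  "b"  orig:{S}
  [2..2]={A}  "c"
  [3..3]={A}  "a"
  [4..4]={A}  "a"
  [5..5]={S,T0}  "b"  orig:{S}
  [6..6]={A}  "c"
  [0..1]=∅  "bb"
  [1..2]={X1}  "bc"  orig:{}
  [2..3]=∅  "ca"
  [3..4]=∅  "aa"
  [4..5]=∅  "ab"
  [5..6]={X1}  "bc"  orig:{}
  [0..2]={S}  "bbc"
  [1..3]=∅  "bca"
  [2..4]=∅  "caa"
  [3..5]=∅  "aab"
  [4..6]=∅  "abc"
  [0..3]=∅  "bbca"
  [1..4]=∅  "bcaa"
  [2..5]=∅  "caab"
  [3..6]=∅  "aabc"
  [0..4]=∅  "bbcaa"
  [1..5]=∅  "bcaab"
  [2..6]=∅  "caabc"
  [0..5]=∅  "bbcaab"
  [1..6]=∅  "bcaabc"
  [0..6]=∅  "bbcaabc"

S ∉ T[0,6] ⇒ NO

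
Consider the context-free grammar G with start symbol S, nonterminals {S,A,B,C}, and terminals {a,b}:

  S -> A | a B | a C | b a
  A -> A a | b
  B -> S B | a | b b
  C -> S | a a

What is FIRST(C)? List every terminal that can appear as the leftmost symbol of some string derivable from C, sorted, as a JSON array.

Compute FIRST by fixpoint:
pass 1:
  A via A→b: +{b}
  B via B→a: +{a}
  B via B→b b: +{b}
  C via C→a a: +{a}
  S via S→A: +{b}
  S via S→a B: +{a}
  S: {a,b}  A: {b}  B: {a,b}  C: {a}
pass 2:
  C via C→S: +{b}
  S: {a,b}  A: {b}  B: {a,b}  C: {a,b}
pass 3: (stable)
  S: {a,b}  A: {b}  B: {a,b}  C: {a,b}

FIRST(C) = ["a", "b"]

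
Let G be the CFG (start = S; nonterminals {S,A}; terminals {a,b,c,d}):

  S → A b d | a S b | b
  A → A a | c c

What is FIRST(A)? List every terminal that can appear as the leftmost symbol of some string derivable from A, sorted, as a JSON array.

FIRST iteration:
pass 1:
  A via A→c c: +{c}
  S via S→A b d: +{c}
  S via S→a S b: +{a}
  S via S→b: +{b}
  FIRST[S]={a,b,c}  FIRST[A]={c}
pass 2: — fixpoint
  FIRST[S]={a,b,c}  FIRST[A]={c}

FIRST(A) = ["c"]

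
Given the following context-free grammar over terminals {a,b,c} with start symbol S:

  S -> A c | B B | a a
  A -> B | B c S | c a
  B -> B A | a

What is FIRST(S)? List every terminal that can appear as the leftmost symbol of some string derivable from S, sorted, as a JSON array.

FIRST iteration:
round 1:
  A via A→c a: +{c}
  B via B→a: +{a}
  S via S→A c: +{c}
  S via S→B B: +{a}
  S: {a,c}  A: {c}  B: {a}
round 2:
  A via A→B: +{a}
  S: {a,c}  A: {a,c}  B: {a}
round 3: done
  S: {a,c}  A: {a,c}  B: {a}

FIRST(S) = ["a", "c"]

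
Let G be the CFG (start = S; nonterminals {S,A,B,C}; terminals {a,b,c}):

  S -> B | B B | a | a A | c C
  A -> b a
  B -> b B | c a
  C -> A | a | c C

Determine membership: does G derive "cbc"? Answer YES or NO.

Convert to CNF:
  S -> B B | T0 B | T1 A | T2 C | T2 T1 | a
  A -> T0 T1
  B -> T0 B | T2 T1
  C -> T0 T1 | T2 C | a
  T0 -> b
  T1 -> a
  T2 -> c

CYK fill:
  cell(0,0) c: {T2}  orig:{}
  cell(1,1) b: {T0}  orig:{}
  cell(2,2) c: {T2}  orig:{}
  cell(0,1) cb: ∅
  cell(1,2) bc: ∅
  cell(0,2) cbc: ∅

S ∉ T[0,2] ⇒ NO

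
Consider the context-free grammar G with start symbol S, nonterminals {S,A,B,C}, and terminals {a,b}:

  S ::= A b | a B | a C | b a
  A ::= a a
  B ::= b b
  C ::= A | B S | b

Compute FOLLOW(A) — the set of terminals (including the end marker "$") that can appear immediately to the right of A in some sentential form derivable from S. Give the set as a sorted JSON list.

Compute FIRST by fixpoint:
[1]
  A via A→a a: +{a}
  B via B→b b: +{b}
  C via C→A: +{a}
  C via C→B S: +{b}
  S via S→A b: +{a}
  S via S→b a: +{b}
  S: {a,b}  A: {a}  B: {b}  C: {a,b}
[2] (stable)
  S: {a,b}  A: {a}  B: {b}  C: {a,b}

FOLLOW iteration:
initialize: $ ∈ FOLLOW(S)
[1]
  C→B S: FOLLOW(B) ⊇ FIRST(S) = {a,b}; new: +{a,b}
  S→A b: FOLLOW(A) ⊇ FIRST(b) = {b}; new: +{b}
  S→a B: FOLLOW(B) ⊇ FOLLOW(S) ⊇ {$}; new: +{$}
  S→a C: FOLLOW(C) ⊇ FOLLOW(S) ⊇ {$}; new: +{$}
  FOLLOW[S]={$}  FOLLOW[A]={b}  FOLLOW[B]={$,a,b}  FOLLOW[C]={$}
[2]
  C→A: FOLLOW(A) ⊇ FOLLOW(C) ⊇ {$}; new: +{$}
  FOLLOW[S]={$}  FOLLOW[A]={$,b}  FOLLOW[B]={$,a,b}  FOLLOW[C]={$}
[3] — fixpoint
  FOLLOW[S]={$}  FOLLOW[A]={$,b}  FOLLOW[B]={$,a,b}  FOLLOW[C]={$}

FOLLOW(A) = ["$", "b"]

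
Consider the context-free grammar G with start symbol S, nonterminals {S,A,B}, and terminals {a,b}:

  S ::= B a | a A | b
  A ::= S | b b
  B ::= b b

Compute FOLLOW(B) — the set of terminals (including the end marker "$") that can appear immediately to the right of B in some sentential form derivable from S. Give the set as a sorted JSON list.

FIRST sets, iterate to fixpoint:
iter 1:
  A via A→b b: +{b}
  B via B→b b: +{b}
  S via S→B a: +{b}
  S via S→a A: +{a}
  FIRST(S)={a,b}  FIRST(A)={b}  FIRST(B)={b}
iter 2:
  A via A→S: +{a}
  FIRST(S)={a,b}  FIRST(A)={a,b}  FIRST(B)={b}
iter 3: (no change)
  FIRST(S)={a,b}  FIRST(A)={a,b}  FIRST(B)={b}

FOLLOW sets:
seed FOLLOW(S) with $
iter 1:
  S→B a: FOLLOW(B) ⊇ FIRST(a) = {a}; new: +{a}
  S→a A: FOLLOW(A) ⊇ FOLLOW(S) ⊇ {$}; new: +{$}
  S: {$}  A: {$}  B: {a}
iter 2: (no change)
  S: {$}  A: {$}  B: {a}

FOLLOW(B) = ["a"]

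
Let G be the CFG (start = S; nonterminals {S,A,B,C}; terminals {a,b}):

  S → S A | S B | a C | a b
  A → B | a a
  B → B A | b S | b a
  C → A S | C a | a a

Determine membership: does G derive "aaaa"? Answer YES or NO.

Convert to CNF:
  S -> S A | S B | T0 C | T0 T1
  A -> B A | T0 T0 | T1 S | T1 T0
  B -> B A | T1 S | T1 T0
  C -> A S | C T0 | T0 T0
  T0 -> a
  T1 -> b

CYK fill:
  [0..0]={T0}  "a"  orig:{}
  [1..1]={T0}  "a"  orig:{}
  [2..2]={T0}  "a"  orig:{}
  [3..3]={T0}  "a"  orig:{}
  [0..1]={A,C}  "aa"
  [1..2]={A,C}  "aa"
  [2..3]={A,C}  "aa"
  [0..2]={C,S}  "aaa"
  [1..3]={C,S}  "aaa"
  [0..3]={C,S}  "aaaa"

S ∈ T[0,3] ⇒ YES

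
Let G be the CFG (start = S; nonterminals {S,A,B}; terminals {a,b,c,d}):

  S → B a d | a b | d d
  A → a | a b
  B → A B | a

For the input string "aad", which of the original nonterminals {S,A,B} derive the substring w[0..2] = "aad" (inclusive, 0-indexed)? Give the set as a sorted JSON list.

CNF form of G:
  S -> B X3 | T0 T1 | T2 T2
  A -> T0 T1 | a
  B -> A B | a
  T0 -> a
  T1 -> b
  T2 -> d
  X3 -> T0 T2

CYK fill, restricted to cells inside w[0..2]:
  cell(0,0) a: {A,B,T0}  orig:{A,B}
  cell(1,1) a: {A,B,T0}  orig:{A,B}
  cell(2,2) d: {T2}  orig:{}
  cell(0,1) aa: {B}
  cell(1,2) ad: {X3}  orig:{}
  cell(0,2) aad: {S}

Original NTs in T[0,2] deriving "aad": ["S"]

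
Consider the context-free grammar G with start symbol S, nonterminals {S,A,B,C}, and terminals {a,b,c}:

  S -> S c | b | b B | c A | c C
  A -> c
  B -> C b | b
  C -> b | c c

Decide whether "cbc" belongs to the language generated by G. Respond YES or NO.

CNF form of G:
  S -> S T1 | T0 B | T1 A | T1 C | b
  A -> c
  B -> C T0 | b
  C -> T1 T1 | b
  T0 -> b
  T1 -> c

Fill CYK table bottom-up:
  T[0,0] 'c' = {A,T1}  orig:{A}
  T[1,1] 'b' = {B,C,S,T0}  orig:{B,C,S}
  T[2,2] 'c' = {A,T1}  orig:{A}
  T[0,1] 'cb' = {S}
  T[1,2] 'bc' = {S}
  T[0,2] 'cbc' = {S}

S ∈ T[0,2] ⇒ YES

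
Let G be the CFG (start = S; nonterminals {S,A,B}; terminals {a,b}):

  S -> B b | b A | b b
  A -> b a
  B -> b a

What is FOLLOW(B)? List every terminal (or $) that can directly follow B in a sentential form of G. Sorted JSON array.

FIRST sets, iterate to fixpoint:
[1]
  A via A→b a: +{b}
  B via B→b a: +{b}
  S via S→B b: +{b}
  FIRST[S]={b}  FIRST[A]={b}  FIRST[B]={b}
[2] (stable)
  FIRST[S]={b}  FIRST[A]={b}  FIRST[B]={b}

FOLLOW iteration:
initialize: $ ∈ FOLLOW(S)
iter 1:
  S→B b: FOLLOW(B) ⊇ FIRST(b) = {b}; new: +{b}
  S→b A: FOLLOW(A) ⊇ FOLLOW(S) ⊇ {$}; new: +{$}
  S: {$}  A: {$}  B: {b}
iter 2: (no change)
  S: {$}  A: {$}  B: {b}

FOLLOW(B) = ["b"]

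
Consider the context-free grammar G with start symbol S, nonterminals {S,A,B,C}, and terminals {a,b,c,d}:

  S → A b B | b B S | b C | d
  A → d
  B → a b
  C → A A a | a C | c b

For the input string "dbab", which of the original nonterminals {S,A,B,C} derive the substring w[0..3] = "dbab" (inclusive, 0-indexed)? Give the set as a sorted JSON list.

Convert to CNF:
  S -> A X4 | T1 C | T1 X5 | d
  A -> d
  B -> T0 T1
  C -> A X3 | T0 C | T2 T1
  T0 -> a
  T1 -> b
  T2 -> c
  X3 -> A T0
  X4 -> T1 B
  X5 -> B S

Fill CYK table bottom-up — only the sub-triangle for w[0..3]:
  [0..0]={A,S}  "d"
  [1..1]={T1}  "b"  orig:{}
  [2..2]={T0}  "a"  orig:{}
  [3..3]={T1}  "b"  orig:{}
  [0..1]=∅  "db"
  [1..2]=∅  "ba"
  [2..3]={B}  "ab"
  [0..2]=∅  "dba"
  [1..3]={X4}  "bab"  orig:{}
  [0..3]={S}  "dbab"

Original NTs in T[0,3] deriving "dbab": ["S"]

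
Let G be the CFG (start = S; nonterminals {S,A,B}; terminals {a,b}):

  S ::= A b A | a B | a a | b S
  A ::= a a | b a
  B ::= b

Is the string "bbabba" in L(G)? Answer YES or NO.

CNF form of G:
  S -> A X2 | T0 B | T0 T0 | T1 S
  A -> T0 T0 | T1 T0
  B -> b
  T0 -> a
  T1 -> b
  X2 -> T1 A

CYK fill:
  cell(0,0) b: {B,T1}  orig:{B}
  cell(1,1) b: {B,T1}  orig:{B}
  cell(2,2) a: {T0}  orig:{}
  cell(3,3) b: {B,T1}  orig:{B}
  cell(4,4) b: {B,T1}  orig:{B}
  cell(5,5) a: {T0}  orig:{}
  cell(0,1) bb: ∅
  cell(1,2) ba: {A}
  cell(2,3) ab: {S}
  cell(3,4) bb: ∅
  cell(4,5) ba: {A}
  cell(0,2) bba: {X2}  orig:{}
  cell(1,3) bab: {S}
  cell(2,4) abb: ∅
  cell(3,5) bba: {X2}  orig:{}
  cell(0,3) bbab: {S}
  cell(1,4) babb: ∅
  cell(2,5) abba: ∅
  cell(0,4) bbabb: ∅
  cell(1,5) babba: {S}
  cell(0,5) bbabba: {S}

S ∈ T[0,5] ⇒ YES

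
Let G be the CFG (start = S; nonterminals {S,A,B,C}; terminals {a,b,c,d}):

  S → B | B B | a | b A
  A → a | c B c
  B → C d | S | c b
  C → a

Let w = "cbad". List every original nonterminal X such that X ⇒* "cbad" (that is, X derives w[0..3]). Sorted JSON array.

Convert to CNF:
  S -> B B | C T1 | T0 T2 | T2 A | a
  A -> T0 X3 | a
  B -> B B | C T1 | T0 T2 | T2 A | a
  C -> a
  T0 -> c
  T1 -> d
  T2 -> b
  X3 -> B T0

Fill CYK table bottom-up — only the sub-triangle for w[0..3]:
  T[0,0] 'c' = {T0}  orig:{}
  T[1,1] 'b' = {T2}  orig:{}
  T[2,2] 'a' = {A,B,C,S}
  T[3,3] 'd' = {T1}  orig:{}
  T[0,1] 'cb' = {B,S}
  T[1,2] 'ba' = {B,S}
  T[2,3] 'ad' = {B,S}
  T[0,2] 'cba' = {B,S}
  T[1,3] 'bad' = ∅
  T[0,3] 'cbad' = {B,S}

Original NTs in T[0,3] deriving "cbad": ["B", "S"]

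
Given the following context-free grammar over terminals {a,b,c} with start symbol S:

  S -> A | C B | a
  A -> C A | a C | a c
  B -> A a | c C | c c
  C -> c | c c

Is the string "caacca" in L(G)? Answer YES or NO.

CNF form of G:
  S -> C A | C B | T0 C | T0 T1 | a
  A -> C A | T0 C | T0 T1
  B -> A T0 | T1 C | T1 T1
  C -> T1 T1 | c
  T0 -> a
  T1 -> c

CYK fill:
  [0..0]={C,T1}  "c"  orig:{C}
  [1..1]={S,T0}  "a"  orig:{S}
  [2..2]={S,T0}  "a"  orig:{S}
  [3..3]={C,T1}  "c"  orig:{C}
  [4..4]={C,T1}  "c"  orig:{C}
  [5..5]={S,T0}  "a"  orig:{S}
  [0..1]=∅  "ca"
  [1..2]=∅  "aa"
  [2..3]={A,S}  "ac"
  [3..4]={B,C}  "cc"
  [4..5]=∅  "ca"
  [0..2]=∅  "caa"
  [1..3]=∅  "aac"
  [2..4]={A,S}  "acc"
  [3..5]=∅  "cca"
  [0..3]=∅  "caac"
  [1..4]=∅  "aacc"
  [2..5]={B}  "acca"
  [0..4]=∅  "caacc"
  [1..5]=∅  "aacca"
  [0..5]=∅  "caacca"

S ∉ T[0,5] ⇒ NO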